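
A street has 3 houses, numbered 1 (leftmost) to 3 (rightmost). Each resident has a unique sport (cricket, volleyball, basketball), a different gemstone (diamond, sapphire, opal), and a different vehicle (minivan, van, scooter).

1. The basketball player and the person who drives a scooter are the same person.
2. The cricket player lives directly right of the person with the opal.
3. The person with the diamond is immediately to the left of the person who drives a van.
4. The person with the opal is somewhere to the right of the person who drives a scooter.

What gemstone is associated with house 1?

Clue 4: the person with the opal is in house 2.
The person who drives a scooter is in house 1 (clue 4).
The only gemstone still possible for house 3 is sapphire.
Clue 1 places the basketball player in house 1.
Clue 2: the cricket player is in house 3.
By clue 3, the person who drives a van is in house 2.
So house 2 gets volleyball for sport.
House 1's gemstone must be diamond (nothing else left).
That leaves minivan as the vehicle for house 3.
So: house 1 = basketball/diamond/scooter, house 2 = volleyball/opal/van, house 3 = cricket/sapphire/minivan.

diamond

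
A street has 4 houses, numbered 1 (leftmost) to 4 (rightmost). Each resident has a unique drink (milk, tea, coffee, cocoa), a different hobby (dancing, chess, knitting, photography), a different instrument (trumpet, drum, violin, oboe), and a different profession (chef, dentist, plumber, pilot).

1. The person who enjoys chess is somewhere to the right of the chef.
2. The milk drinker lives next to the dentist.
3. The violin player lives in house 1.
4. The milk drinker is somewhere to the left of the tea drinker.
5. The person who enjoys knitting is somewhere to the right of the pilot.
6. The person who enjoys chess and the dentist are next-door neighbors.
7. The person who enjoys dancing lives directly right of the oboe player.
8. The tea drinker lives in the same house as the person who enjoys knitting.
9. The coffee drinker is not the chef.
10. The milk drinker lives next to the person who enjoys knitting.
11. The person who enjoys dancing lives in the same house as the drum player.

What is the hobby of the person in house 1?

From clue 3, the violin player must be in house 1.
The only hobby still possible for house 1 is photography.
The person who enjoys dancing is narrowed to house 3 or 4; consider each.
Placing it in house 3 leads to a contradiction, so it's in house 4.
Clue 7: the oboe player is in house 3.
The drum player is in house 4 (clue 11).
So house 2 gets trumpet for instrument.
The only profession still possible for house 4 is plumber.
House 3 profession: only dentist fits.
Clue 2 places the milk drinker in house 2.
Clue 4 places the tea drinker in house 3.
Clue 6 places the person who enjoys chess in house 2.
From clue 8, the person who enjoys knitting must be in house 3.
Clue 1 places the chef in house 1.
The coffee drinker is in house 4 (clue 9).
House 1's drink must be cocoa (nothing else left).
The only profession still possible for house 2 is pilot.
So: house 1 = cocoa/photography/violin/chef, house 2 = milk/chess/trumpet/pilot, house 3 = tea/knitting/oboe/dentist, house 4 = coffee/dancing/drum/plumber.

photography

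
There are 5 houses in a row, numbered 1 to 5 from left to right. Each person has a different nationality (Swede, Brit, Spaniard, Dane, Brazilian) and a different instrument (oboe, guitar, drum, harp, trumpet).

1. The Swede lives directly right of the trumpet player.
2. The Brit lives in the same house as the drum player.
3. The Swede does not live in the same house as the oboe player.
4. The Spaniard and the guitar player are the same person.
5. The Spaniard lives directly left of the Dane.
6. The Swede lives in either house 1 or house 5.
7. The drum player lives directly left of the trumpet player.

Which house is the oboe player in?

2

From clue 6, the Swede must be in house 5.
Clue 1 places the trumpet player in house 4.
Clue 7: the drum player is in house 3.
House 5's instrument must be harp (nothing else left).
Clue 2: the Brit is in house 3.
That leaves Dane as the nationality for house 2.
That leaves Brazilian as the nationality for house 4.
Clue 4: the guitar player is in house 1.
House 1 nationality: only Spaniard fits.
House 2 instrument: only oboe fits.
So: house 1 = Spaniard/guitar, house 2 = Dane/oboe, house 3 = Brit/drum, house 4 = Brazilian/trumpet, house 5 = Swede/harp.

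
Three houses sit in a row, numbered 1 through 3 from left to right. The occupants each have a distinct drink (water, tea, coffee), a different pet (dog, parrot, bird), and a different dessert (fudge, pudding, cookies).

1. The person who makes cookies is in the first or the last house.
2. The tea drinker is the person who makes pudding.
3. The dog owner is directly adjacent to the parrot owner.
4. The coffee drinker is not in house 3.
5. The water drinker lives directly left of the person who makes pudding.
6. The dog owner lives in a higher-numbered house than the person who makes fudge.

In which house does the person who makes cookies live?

House 3 drink: only tea fits.
The person who makes pudding is in house 3 (clue 2).
From clue 5, the water drinker must be in house 2.
The only drink still possible for house 1 is coffee.
House 1 dessert: only cookies fits.
So house 2 gets fudge for dessert.
By clue 6, the dog owner is in house 3.
Clue 3 places the parrot owner in house 2.
House 1 pet: only bird fits.
So: house 1 = coffee/bird/cookies, house 2 = water/parrot/fudge, house 3 = tea/dog/pudding.

1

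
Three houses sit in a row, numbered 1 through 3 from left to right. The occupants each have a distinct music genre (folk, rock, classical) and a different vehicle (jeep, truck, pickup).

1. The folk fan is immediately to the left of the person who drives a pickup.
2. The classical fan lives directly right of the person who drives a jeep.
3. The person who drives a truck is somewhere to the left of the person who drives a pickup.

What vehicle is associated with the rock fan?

House 3's vehicle must be pickup (nothing else left).
By clue 1, the folk fan is in house 2.
So house 1 gets rock for music genre.
The only music genre still possible for house 3 is classical.
Clue 2: the person who drives a jeep is in house 2.
That leaves truck as the vehicle for house 1.
So: house 1 = rock/truck, house 2 = folk/jeep, house 3 = classical/pickup.

truck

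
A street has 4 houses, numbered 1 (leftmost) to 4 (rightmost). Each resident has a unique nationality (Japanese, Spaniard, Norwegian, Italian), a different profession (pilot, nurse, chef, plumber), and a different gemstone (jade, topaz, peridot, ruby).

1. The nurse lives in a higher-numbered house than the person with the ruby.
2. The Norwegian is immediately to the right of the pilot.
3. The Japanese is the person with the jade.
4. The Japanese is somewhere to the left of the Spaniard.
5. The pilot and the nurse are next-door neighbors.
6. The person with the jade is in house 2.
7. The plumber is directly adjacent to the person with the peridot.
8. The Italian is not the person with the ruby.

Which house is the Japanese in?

2

Clue 6 places the person with the jade in house 2.
The Japanese is in house 2 (clue 3).
House 1 nationality: only Italian fits.
Clue 8: the person with the ruby is in house 3.
The only profession still possible for house 1 is chef.
By clue 1, the nurse is in house 4.
From clue 5, the pilot must be in house 3.
The only profession still possible for house 2 is plumber.
By clue 2, the Norwegian is in house 4.
Clue 7 places the person with the peridot in house 1.
The only nationality still possible for house 3 is Spaniard.
The only gemstone still possible for house 4 is topaz.
So: house 1 = Italian/chef/peridot, house 2 = Japanese/plumber/jade, house 3 = Spaniard/pilot/ruby, house 4 = Norwegian/nurse/topaz.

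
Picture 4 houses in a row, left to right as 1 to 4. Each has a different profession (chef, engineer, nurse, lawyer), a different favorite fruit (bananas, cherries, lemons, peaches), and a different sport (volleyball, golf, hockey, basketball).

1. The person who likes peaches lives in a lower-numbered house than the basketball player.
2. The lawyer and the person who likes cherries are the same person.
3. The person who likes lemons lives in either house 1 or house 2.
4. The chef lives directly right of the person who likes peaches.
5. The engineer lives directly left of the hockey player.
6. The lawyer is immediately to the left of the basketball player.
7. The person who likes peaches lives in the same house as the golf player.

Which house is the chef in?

2

House 4 favorite fruit: only bananas fits.
The person who likes lemons is narrowed to house 1 or 2; consider each.
Placing it in house 1 leads to a contradiction, so it's in house 2.
The chef is narrowed to house 2 or 4; consider each.
Placing it in house 4 leads to a contradiction, so it's in house 2.
Clue 4 places the person who likes peaches in house 1.
By clue 7, the golf player is in house 1.
That leaves nurse as the profession for house 4.
The only favorite fruit still possible for house 3 is cherries.
The lawyer is in house 3 (clue 2).
Clue 6 places the basketball player in house 4.
So house 1 gets engineer for profession.
House 3's sport must be volleyball (nothing else left).
The only sport still possible for house 2 is hockey.
So: house 1 = engineer/peaches/golf, house 2 = chef/lemons/hockey, house 3 = lawyer/cherries/volleyball, house 4 = nurse/bananas/basketball.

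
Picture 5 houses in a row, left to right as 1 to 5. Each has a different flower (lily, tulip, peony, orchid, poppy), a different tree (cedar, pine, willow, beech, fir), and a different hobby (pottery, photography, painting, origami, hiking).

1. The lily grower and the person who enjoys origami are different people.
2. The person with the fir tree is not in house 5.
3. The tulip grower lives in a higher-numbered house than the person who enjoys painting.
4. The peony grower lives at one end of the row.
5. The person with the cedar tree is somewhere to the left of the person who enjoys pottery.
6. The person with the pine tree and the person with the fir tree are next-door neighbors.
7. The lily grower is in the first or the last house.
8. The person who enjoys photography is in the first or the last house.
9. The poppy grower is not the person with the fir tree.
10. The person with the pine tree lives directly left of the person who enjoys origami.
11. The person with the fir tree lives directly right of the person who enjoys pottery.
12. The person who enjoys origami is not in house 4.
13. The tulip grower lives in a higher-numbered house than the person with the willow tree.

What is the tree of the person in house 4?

pine

House 5 tree: only beech fits.
By clue 6, the person with the fir tree is in house 3.
Clue 11: the person who enjoys pottery is in house 2.
By clue 5, the person with the cedar tree is in house 1.
The lily grower is narrowed to house 1 or 5; consider each.
Placing it in house 5 leads to a contradiction, so it's in house 1.
House 5 flower: only peony fits.
By clue 13, the person with the willow tree is in house 2.
House 4's tree must be pine (nothing else left).
That leaves hiking as the hobby for house 4.
Clue 10: the person who enjoys origami is in house 5.
So house 3 gets painting for hobby.
Clue 3 places the tulip grower in house 4.
The only flower still possible for house 2 is poppy.
The only flower still possible for house 3 is orchid.
The only hobby still possible for house 1 is photography.
So: house 1 = lily/cedar/photography, house 2 = poppy/willow/pottery, house 3 = orchid/fir/painting, house 4 = tulip/pine/hiking, house 5 = peony/beech/origami.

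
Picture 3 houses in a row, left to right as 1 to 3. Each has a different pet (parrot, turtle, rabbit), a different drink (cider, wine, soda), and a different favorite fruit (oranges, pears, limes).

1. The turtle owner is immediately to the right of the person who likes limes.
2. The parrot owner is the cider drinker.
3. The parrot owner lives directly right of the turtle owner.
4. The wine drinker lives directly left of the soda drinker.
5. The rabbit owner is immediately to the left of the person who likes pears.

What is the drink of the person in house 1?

By clue 3, the parrot owner is in house 3.
The turtle owner is in house 2 (clue 3).
That leaves rabbit as the pet for house 1.
The person who likes limes is in house 1 (clue 1).
Clue 2 places the cider drinker in house 3.
The person who likes pears is in house 2 (clue 5).
House 1 drink: only wine fits.
So house 2 gets soda for drink.
House 3's favorite fruit must be oranges (nothing else left).
So: house 1 = rabbit/wine/limes, house 2 = turtle/soda/pears, house 3 = parrot/cider/oranges.

wine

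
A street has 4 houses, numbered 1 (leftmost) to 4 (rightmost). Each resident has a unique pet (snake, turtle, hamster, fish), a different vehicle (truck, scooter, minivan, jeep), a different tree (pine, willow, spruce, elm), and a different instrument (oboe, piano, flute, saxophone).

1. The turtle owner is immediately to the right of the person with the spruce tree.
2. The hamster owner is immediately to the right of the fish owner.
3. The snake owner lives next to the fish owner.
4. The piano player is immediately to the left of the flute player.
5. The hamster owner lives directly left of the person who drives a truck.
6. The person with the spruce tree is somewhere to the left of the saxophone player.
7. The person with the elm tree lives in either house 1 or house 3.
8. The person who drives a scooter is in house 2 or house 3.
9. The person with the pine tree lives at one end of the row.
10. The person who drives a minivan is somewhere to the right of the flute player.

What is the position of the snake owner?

That leaves jeep as the vehicle for house 1.
That leaves scooter as the vehicle for house 2.
House 4 pet: only turtle fits.
Clue 1: the person with the spruce tree is in house 3.
Clue 6 places the saxophone player in house 4.
House 1 tree: only elm fits.
House 2's tree must be willow (nothing else left).
The only tree still possible for house 4 is pine.
The fish owner is narrowed to house 1 or 2; consider each.
Placing it in house 1 leads to a contradiction, so it's in house 2.
The hamster owner is in house 3 (clue 2).
By clue 5, the person who drives a truck is in house 4.
The only pet still possible for house 1 is snake.
House 3 vehicle: only minivan fits.
Clue 10: the flute player is in house 2.
House 3 instrument: only oboe fits.
House 1 instrument: only piano fits.
So: house 1 = snake/jeep/elm/piano, house 2 = fish/scooter/willow/flute, house 3 = hamster/minivan/spruce/oboe, house 4 = turtle/truck/pine/saxophone.

1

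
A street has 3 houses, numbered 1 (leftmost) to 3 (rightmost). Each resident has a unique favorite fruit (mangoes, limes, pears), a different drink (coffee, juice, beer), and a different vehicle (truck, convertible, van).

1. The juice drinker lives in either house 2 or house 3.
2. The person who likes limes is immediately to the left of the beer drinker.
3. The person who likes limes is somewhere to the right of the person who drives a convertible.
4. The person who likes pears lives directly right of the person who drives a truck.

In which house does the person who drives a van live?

Clue 3 places the person who likes limes in house 2.
Clue 3 places the person who drives a convertible in house 1.
The only favorite fruit still possible for house 1 is mangoes.
House 3's favorite fruit must be pears (nothing else left).
That leaves coffee as the drink for house 1.
House 3's vehicle must be van (nothing else left).
The beer drinker is in house 3 (clue 2).
So house 2 gets juice for drink.
That leaves truck as the vehicle for house 2.
So: house 1 = mangoes/coffee/convertible, house 2 = limes/juice/truck, house 3 = pears/beer/van.

3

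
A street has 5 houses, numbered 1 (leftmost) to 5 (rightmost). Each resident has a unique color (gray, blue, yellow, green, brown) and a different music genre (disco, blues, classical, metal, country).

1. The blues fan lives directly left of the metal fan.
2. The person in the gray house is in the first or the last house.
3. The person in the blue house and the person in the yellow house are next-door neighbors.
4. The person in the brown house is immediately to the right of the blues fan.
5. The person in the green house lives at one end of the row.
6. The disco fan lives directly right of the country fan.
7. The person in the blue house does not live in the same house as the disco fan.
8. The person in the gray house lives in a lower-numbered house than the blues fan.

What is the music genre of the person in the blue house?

blues

By clue 8, the person in the gray house is in house 1.
House 5's color must be green (nothing else left).
The person in the brown house is narrowed to house 3 or 4; consider each.
Placing it in house 3 leads to a contradiction, so it's in house 4.
Clue 4 places the blues fan in house 3.
House 4's music genre must be metal (nothing else left).
Clue 6: the disco fan is in house 2.
Clue 6: the country fan is in house 1.
The person in the blue house is in house 3 (clue 7).
House 2's color must be yellow (nothing else left).
The only music genre still possible for house 5 is classical.
So: house 1 = gray/country, house 2 = yellow/disco, house 3 = blue/blues, house 4 = brown/metal, house 5 = green/classical.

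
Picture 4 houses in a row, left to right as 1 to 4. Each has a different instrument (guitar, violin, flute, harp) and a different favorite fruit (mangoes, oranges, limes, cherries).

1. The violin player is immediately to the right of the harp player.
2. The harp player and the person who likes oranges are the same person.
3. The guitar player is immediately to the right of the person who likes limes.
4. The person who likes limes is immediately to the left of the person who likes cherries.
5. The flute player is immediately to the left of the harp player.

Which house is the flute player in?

The only instrument still possible for house 1 is flute.
By clue 5, the harp player is in house 2.
Clue 1 places the violin player in house 3.
Clue 2: the person who likes oranges is in house 2.
House 4 instrument: only guitar fits.
House 1 favorite fruit: only mangoes fits.
The only favorite fruit still possible for house 3 is limes.
House 4 favorite fruit: only cherries fits.
So: house 1 = flute/mangoes, house 2 = harp/oranges, house 3 = violin/limes, house 4 = guitar/cherries.

1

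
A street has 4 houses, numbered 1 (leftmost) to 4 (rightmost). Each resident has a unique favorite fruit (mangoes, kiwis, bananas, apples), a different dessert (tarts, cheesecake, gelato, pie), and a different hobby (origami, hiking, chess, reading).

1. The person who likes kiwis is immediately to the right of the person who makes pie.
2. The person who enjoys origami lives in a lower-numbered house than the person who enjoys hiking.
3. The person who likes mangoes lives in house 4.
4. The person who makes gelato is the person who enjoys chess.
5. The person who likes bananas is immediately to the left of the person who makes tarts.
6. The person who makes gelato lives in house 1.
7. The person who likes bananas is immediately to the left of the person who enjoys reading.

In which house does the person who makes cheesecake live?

4

Clue 3 places the person who likes mangoes in house 4.
From clue 6, the person who makes gelato must be in house 1.
Clue 1: the person who likes kiwis is in house 3.
By clue 1, the person who makes pie is in house 2.
Clue 4 places the person who enjoys chess in house 1.
By clue 5, the person who likes bananas is in house 2.
Clue 5: the person who makes tarts is in house 3.
The person who enjoys reading is in house 3 (clue 7).
That leaves apples as the favorite fruit for house 1.
So house 4 gets cheesecake for dessert.
House 2's hobby must be origami (nothing else left).
The only hobby still possible for house 4 is hiking.
So: house 1 = apples/gelato/chess, house 2 = bananas/pie/origami, house 3 = kiwis/tarts/reading, house 4 = mangoes/cheesecake/hiking.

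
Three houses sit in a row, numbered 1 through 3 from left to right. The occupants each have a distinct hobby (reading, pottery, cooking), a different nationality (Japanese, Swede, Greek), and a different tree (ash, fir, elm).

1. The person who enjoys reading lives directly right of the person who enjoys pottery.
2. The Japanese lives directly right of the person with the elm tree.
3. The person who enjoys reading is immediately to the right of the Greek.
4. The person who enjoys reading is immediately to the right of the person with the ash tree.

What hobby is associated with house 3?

So house 3 gets fir for tree.
The person who enjoys pottery is narrowed to house 1 or 2; consider each.
Placing it in house 2 leads to a contradiction, so it's in house 1.
By clue 1, the person who enjoys reading is in house 2.
The Greek is in house 1 (clue 3).
The person with the ash tree is in house 1 (clue 4).
House 3 hobby: only cooking fits.
House 2 tree: only elm fits.
Clue 2 places the Japanese in house 3.
House 2's nationality must be Swede (nothing else left).
So: house 1 = pottery/Greek/ash, house 2 = reading/Swede/elm, house 3 = cooking/Japanese/fir.

cooking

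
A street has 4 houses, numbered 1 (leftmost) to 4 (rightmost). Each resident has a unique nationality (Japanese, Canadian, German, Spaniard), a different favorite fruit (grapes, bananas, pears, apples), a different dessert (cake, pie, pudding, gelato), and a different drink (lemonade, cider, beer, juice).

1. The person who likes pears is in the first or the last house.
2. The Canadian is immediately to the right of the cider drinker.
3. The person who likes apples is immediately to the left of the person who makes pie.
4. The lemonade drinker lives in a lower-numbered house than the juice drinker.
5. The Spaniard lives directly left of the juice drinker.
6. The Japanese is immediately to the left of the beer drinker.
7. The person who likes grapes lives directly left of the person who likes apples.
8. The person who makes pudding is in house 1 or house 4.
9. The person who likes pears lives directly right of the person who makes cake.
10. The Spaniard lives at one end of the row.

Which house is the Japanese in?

The person who likes pears is in house 4 (clue 9).
The person who makes cake is in house 3 (clue 9).
Clue 10: the Spaniard is in house 1.
By clue 3, the person who likes apples is in house 3.
By clue 3, the person who makes pie is in house 4.
Clue 5: the juice drinker is in house 2.
The person who likes grapes is in house 2 (clue 7).
So house 1 gets bananas for favorite fruit.
That leaves pudding as the dessert for house 1.
House 2 dessert: only gelato fits.
The only drink still possible for house 4 is beer.
Clue 4 places the lemonade drinker in house 1.
By clue 6, the Japanese is in house 3.
So house 3 gets cider for drink.
By clue 2, the Canadian is in house 4.
So house 2 gets German for nationality.
So: house 1 = Spaniard/bananas/pudding/lemonade, house 2 = German/grapes/gelato/juice, house 3 = Japanese/apples/cake/cider, house 4 = Canadian/pears/pie/beer.

3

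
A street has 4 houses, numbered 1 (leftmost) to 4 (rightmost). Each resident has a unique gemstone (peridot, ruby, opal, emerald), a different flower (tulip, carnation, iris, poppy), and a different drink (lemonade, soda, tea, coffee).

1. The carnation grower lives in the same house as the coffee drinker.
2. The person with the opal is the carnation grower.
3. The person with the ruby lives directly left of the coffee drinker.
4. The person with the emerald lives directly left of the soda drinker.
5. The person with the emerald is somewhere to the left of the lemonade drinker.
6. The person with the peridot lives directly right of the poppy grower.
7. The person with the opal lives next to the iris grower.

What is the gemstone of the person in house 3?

So house 1 gets tea for drink.
The person with the emerald is narrowed to house 1 or 2 or 3; consider each.
Placing it in house 2 and house 3 leads to a contradiction, so it's in house 1.
From clue 4, the soda drinker must be in house 2.
The person with the opal is narrowed to house 3 or 4; consider each.
Placing it in house 3 leads to a contradiction, so it's in house 4.
The carnation grower is in house 4 (clue 2).
Clue 7: the iris grower is in house 3.
From clue 1, the coffee drinker must be in house 4.
By clue 3, the person with the ruby is in house 3.
So house 2 gets peridot for gemstone.
The only drink still possible for house 3 is lemonade.
Clue 6: the poppy grower is in house 1.
The only flower still possible for house 2 is tulip.
So: house 1 = emerald/poppy/tea, house 2 = peridot/tulip/soda, house 3 = ruby/iris/lemonade, house 4 = opal/carnation/coffee.

ruby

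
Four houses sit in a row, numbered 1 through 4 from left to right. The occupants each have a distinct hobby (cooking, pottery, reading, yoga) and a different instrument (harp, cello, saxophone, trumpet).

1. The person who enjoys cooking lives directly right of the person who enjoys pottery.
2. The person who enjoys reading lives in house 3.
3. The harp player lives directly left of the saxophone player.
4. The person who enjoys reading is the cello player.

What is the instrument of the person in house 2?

saxophone

Clue 2: the person who enjoys reading is in house 3.
By clue 4, the cello player is in house 3.
The person who enjoys cooking is in house 2 (clue 1).
From clue 1, the person who enjoys pottery must be in house 1.
From clue 3, the harp player must be in house 1.
By clue 3, the saxophone player is in house 2.
The only hobby still possible for house 4 is yoga.
So house 4 gets trumpet for instrument.
So: house 1 = pottery/harp, house 2 = cooking/saxophone, house 3 = reading/cello, house 4 = yoga/trumpet.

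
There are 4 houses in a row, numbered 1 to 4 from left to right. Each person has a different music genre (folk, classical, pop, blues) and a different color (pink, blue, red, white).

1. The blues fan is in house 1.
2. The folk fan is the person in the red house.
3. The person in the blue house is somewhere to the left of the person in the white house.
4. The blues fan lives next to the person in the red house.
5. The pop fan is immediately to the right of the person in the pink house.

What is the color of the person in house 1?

By clue 1, the blues fan is in house 1.
The person in the red house is in house 2 (clue 4).
The only color still possible for house 4 is white.
By clue 2, the folk fan is in house 2.
The only music genre still possible for house 3 is classical.
The only music genre still possible for house 4 is pop.
Clue 5: the person in the pink house is in house 3.
House 1 color: only blue fits.
So: house 1 = blues/blue, house 2 = folk/red, house 3 = classical/pink, house 4 = pop/white.

blue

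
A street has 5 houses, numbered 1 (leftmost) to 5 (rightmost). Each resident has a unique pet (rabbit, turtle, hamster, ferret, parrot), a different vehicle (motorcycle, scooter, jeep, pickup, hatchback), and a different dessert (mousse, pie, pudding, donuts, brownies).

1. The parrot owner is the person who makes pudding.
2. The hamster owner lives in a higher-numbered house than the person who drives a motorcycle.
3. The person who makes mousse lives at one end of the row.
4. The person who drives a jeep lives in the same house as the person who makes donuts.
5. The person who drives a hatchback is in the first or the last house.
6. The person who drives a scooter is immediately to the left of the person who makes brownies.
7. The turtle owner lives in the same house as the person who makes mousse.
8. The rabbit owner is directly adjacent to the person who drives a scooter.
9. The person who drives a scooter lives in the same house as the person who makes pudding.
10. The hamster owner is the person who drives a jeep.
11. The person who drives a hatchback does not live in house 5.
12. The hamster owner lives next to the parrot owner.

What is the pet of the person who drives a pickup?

rabbit

From clue 11, the person who drives a hatchback must be in house 1.
The turtle owner is narrowed to house 1 or 5; consider each.
Placing it in house 5 leads to a contradiction, so it's in house 1.
Clue 7 places the person who makes mousse in house 1.
The hamster owner is narrowed to house 3 or 4 or 5; consider each.
Placing it in house 4 and house 5 leads to a contradiction, so it's in house 3.
The person who drives a motorcycle is in house 2 (clue 2).
By clue 10, the person who drives a jeep is in house 3.
So house 5 gets pickup for vehicle.
From clue 4, the person who makes donuts must be in house 3.
Clue 6 places the person who makes brownies in house 5.
By clue 8, the rabbit owner is in house 5.
Clue 9: the person who makes pudding is in house 4.
That leaves scooter as the vehicle for house 4.
House 2 dessert: only pie fits.
Clue 1 places the parrot owner in house 4.
The only pet still possible for house 2 is ferret.
So: house 1 = turtle/hatchback/mousse, house 2 = ferret/motorcycle/pie, house 3 = hamster/jeep/donuts, house 4 = parrot/scooter/pudding, house 5 = rabbit/pickup/brownies.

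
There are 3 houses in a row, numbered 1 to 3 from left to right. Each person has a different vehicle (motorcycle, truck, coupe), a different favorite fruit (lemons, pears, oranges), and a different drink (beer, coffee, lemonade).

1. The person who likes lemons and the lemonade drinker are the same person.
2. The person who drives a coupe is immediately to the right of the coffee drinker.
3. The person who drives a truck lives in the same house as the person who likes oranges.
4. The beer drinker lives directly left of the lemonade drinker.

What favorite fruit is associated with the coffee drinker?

House 3's drink must be lemonade (nothing else left).
Clue 1 places the person who likes lemons in house 3.
Clue 4: the beer drinker is in house 2.
That leaves coffee as the drink for house 1.
Clue 2 places the person who drives a coupe in house 2.
The only vehicle still possible for house 3 is motorcycle.
By clue 3, the person who likes oranges is in house 1.
So house 1 gets truck for vehicle.
That leaves pears as the favorite fruit for house 2.
So: house 1 = truck/oranges/coffee, house 2 = coupe/pears/beer, house 3 = motorcycle/lemons/lemonade.

oranges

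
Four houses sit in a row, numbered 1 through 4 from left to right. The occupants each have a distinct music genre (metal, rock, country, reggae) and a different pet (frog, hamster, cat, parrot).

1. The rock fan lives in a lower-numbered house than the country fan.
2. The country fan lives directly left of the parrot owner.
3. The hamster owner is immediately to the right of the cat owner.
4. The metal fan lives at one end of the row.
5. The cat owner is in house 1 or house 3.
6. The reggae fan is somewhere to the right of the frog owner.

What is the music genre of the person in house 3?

country

The country fan is narrowed to house 2 or 3; consider each.
Placing it in house 2 leads to a contradiction, so it's in house 3.
The parrot owner is in house 4 (clue 2).
The cat owner is in house 1 (clue 3).
That leaves hamster as the pet for house 2.
The only pet still possible for house 3 is frog.
Clue 6: the reggae fan is in house 4.
House 2's music genre must be rock (nothing else left).
That leaves metal as the music genre for house 1.
So: house 1 = metal/cat, house 2 = rock/hamster, house 3 = country/frog, house 4 = reggae/parrot.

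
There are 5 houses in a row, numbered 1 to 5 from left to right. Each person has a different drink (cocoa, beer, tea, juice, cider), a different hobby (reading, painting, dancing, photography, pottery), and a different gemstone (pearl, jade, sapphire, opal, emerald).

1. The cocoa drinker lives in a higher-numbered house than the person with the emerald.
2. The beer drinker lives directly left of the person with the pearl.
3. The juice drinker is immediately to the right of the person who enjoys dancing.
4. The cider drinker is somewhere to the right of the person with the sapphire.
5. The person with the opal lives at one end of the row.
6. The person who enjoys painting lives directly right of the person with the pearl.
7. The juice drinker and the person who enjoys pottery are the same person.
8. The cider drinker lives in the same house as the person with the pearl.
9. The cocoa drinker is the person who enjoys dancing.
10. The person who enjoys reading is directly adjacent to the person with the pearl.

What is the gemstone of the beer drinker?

sapphire

The person with the opal is narrowed to house 1 or 5; consider each.
Placing it in house 1 leads to a contradiction, so it's in house 5.
The beer drinker is narrowed to house 1 or 2 or 3; consider each.
Placing it in house 2 and house 3 leads to a contradiction, so it's in house 1.
Clue 2: the person with the pearl is in house 2.
From clue 6, the person who enjoys painting must be in house 3.
Clue 8 places the cider drinker in house 2.
House 4's gemstone must be jade (nothing else left).
From clue 4, the person with the sapphire must be in house 1.
Clue 7: the juice drinker is in house 5.
Clue 7: the person who enjoys pottery is in house 5.
Clue 9 places the cocoa drinker in house 4.
The person who enjoys dancing is in house 4 (clue 9).
So house 3 gets tea for drink.
So house 1 gets reading for hobby.
So house 2 gets photography for hobby.
The only gemstone still possible for house 3 is emerald.
So: house 1 = beer/reading/sapphire, house 2 = cider/photography/pearl, house 3 = tea/painting/emerald, house 4 = cocoa/dancing/jade, house 5 = juice/pottery/opal.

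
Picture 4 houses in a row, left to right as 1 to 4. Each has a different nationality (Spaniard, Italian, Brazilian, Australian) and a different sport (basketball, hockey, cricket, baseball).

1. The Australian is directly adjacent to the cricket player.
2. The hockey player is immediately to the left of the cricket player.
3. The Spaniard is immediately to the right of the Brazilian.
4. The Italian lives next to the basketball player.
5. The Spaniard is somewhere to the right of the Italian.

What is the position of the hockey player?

The Brazilian is narrowed to house 1 or 2 or 3; consider each.
Placing it in house 1 and house 2 leads to a contradiction, so it's in house 3.
Clue 3 places the Spaniard in house 4.
That leaves baseball as the sport for house 4.
The Australian is narrowed to house 1 or 2; consider each.
Placing it in house 2 leads to a contradiction, so it's in house 1.
The cricket player is in house 2 (clue 1).
Clue 2 places the hockey player in house 1.
House 2 nationality: only Italian fits.
So house 3 gets basketball for sport.
So: house 1 = Australian/hockey, house 2 = Italian/cricket, house 3 = Brazilian/basketball, house 4 = Spaniard/baseball.

1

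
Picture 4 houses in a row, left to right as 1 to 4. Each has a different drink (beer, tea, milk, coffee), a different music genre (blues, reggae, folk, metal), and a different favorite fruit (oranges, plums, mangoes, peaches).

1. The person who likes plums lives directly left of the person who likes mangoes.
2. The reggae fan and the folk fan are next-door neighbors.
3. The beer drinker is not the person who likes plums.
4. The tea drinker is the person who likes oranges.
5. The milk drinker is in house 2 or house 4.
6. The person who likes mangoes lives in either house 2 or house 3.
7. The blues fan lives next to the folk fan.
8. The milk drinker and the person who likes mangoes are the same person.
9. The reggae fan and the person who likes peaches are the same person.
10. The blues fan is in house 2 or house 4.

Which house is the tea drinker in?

Clue 8: the milk drinker is in house 2.
Clue 8 places the person who likes mangoes in house 2.
The person who likes plums is in house 1 (clue 1).
By clue 2, the reggae fan is in house 4.
Clue 2: the folk fan is in house 3.
By clue 9, the person who likes peaches is in house 4.
That leaves coffee as the drink for house 1.
The only music genre still possible for house 1 is metal.
The only music genre still possible for house 2 is blues.
The only favorite fruit still possible for house 3 is oranges.
By clue 4, the tea drinker is in house 3.
That leaves beer as the drink for house 4.
So: house 1 = coffee/metal/plums, house 2 = milk/blues/mangoes, house 3 = tea/folk/oranges, house 4 = beer/reggae/peaches.

3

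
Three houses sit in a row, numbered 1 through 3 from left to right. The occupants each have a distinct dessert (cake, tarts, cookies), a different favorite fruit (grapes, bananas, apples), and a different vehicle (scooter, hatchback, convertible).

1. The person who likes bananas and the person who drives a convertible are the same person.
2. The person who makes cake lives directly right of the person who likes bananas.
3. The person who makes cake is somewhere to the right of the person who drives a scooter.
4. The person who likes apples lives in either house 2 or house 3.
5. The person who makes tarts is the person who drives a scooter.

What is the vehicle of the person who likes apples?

hatchback

House 3's vehicle must be hatchback (nothing else left).
The person who makes cake is narrowed to house 2 or 3; consider each.
Placing it in house 2 leads to a contradiction, so it's in house 3.
Clue 2 places the person who likes bananas in house 2.
House 1 favorite fruit: only grapes fits.
So house 3 gets apples for favorite fruit.
By clue 1, the person who drives a convertible is in house 2.
So house 1 gets scooter for vehicle.
The person who makes tarts is in house 1 (clue 5).
That leaves cookies as the dessert for house 2.
So: house 1 = tarts/grapes/scooter, house 2 = cookies/bananas/convertible, house 3 = cake/apples/hatchback.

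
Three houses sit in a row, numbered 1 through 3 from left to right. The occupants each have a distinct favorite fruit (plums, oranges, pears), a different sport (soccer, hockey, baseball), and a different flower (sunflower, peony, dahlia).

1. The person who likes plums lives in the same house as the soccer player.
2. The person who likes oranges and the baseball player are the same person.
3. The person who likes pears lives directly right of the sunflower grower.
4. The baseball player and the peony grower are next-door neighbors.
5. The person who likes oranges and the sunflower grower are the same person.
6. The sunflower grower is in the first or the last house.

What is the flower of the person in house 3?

The sunflower grower is in house 1 (clue 6).
Clue 3: the person who likes pears is in house 2.
From clue 5, the person who likes oranges must be in house 1.
That leaves plums as the favorite fruit for house 3.
Clue 1: the soccer player is in house 3.
From clue 2, the baseball player must be in house 1.
By clue 4, the peony grower is in house 2.
House 2 sport: only hockey fits.
So house 3 gets dahlia for flower.
So: house 1 = oranges/baseball/sunflower, house 2 = pears/hockey/peony, house 3 = plums/soccer/dahlia.

dahlia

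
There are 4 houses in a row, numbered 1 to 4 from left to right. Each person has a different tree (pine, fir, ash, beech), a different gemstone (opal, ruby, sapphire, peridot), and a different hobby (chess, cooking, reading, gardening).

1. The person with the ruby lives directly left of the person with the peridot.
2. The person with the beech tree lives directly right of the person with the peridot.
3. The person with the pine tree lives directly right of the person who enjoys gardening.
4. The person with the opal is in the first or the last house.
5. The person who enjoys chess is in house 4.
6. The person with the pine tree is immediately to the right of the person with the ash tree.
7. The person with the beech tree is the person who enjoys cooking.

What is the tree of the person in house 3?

beech

The person who enjoys chess is in house 4 (clue 5).
House 3 hobby: only cooking fits.
By clue 7, the person with the beech tree is in house 3.
That leaves fir as the tree for house 4.
Clue 2: the person with the peridot is in house 2.
By clue 3, the person who enjoys gardening is in house 1.
Clue 6: the person with the ash tree is in house 1.
House 2's tree must be pine (nothing else left).
The only gemstone still possible for house 3 is sapphire.
House 4 gemstone: only opal fits.
The only hobby still possible for house 2 is reading.
House 1 gemstone: only ruby fits.
So: house 1 = ash/ruby/gardening, house 2 = pine/peridot/reading, house 3 = beech/sapphire/cooking, house 4 = fir/opal/chess.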